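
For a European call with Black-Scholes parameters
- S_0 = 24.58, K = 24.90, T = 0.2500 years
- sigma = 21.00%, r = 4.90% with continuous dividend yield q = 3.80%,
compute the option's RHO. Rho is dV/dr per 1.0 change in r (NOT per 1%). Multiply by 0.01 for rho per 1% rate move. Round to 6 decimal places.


Answer: Rho = 2.709223

Derivation:
d1 = -0.0444971365; d2 = -0.1494971365
phi(d1) = 0.3985475239; exp(-qT) = 0.9905449824; exp(-rT) = 0.9878247258
N(d2) = 0.4405806844
Rho = K*T*exp(-rT)*N(d2) = 24.9000 * 0.2500 * 0.9878247258 * 0.4405806844 = 2.709223


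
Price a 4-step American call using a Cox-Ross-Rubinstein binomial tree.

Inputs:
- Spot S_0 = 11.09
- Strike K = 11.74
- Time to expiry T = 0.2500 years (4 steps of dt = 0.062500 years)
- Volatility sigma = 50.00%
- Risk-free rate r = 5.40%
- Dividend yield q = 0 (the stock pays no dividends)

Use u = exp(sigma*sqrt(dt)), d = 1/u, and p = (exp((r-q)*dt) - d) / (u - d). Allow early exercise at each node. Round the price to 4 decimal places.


Answer: Price = V(0,0) = 0.9222

Derivation:
dt = T/N = 0.062500
u = exp(sigma*sqrt(dt)) = 1.133148; d = 1/u = 0.882497
p = (exp((r-q)*dt) - d) / (u - d) = 0.482278
Discount per step: exp(-r*dt) = 0.996631
Stock lattice S(k, i) with i counting down-moves:
  k=0: S(0,0) = 11.0900
  k=1: S(1,0) = 12.5666; S(1,1) = 9.7869
  k=2: S(2,0) = 14.2398; S(2,1) = 11.0900; S(2,2) = 8.6369
  k=3: S(3,0) = 16.1359; S(3,1) = 12.5666; S(3,2) = 9.7869; S(3,3) = 7.6220
  k=4: S(4,0) = 18.2843; S(4,1) = 14.2398; S(4,2) = 11.0900; S(4,3) = 8.6369; S(4,4) = 6.7264
Terminal payoffs V(N, i) = max(S_T - K, 0):
  V(4,0) = 6.544319; V(4,1) = 2.499842; V(4,2) = 0.000000; V(4,3) = 0.000000; V(4,4) = 0.000000
Backward induction: V(k, i) = exp(-r*dt) * [p * V(k+1, i) + (1-p) * V(k+1, i+1)]; then take max(V_cont, immediate exercise) for American.
  V(3,0) = exp(-r*dt) * [p*6.544319 + (1-p)*2.499842] = 4.435411; exercise = 4.395855; V(3,0) = max -> 4.435411
  V(3,1) = exp(-r*dt) * [p*2.499842 + (1-p)*0.000000] = 1.201557; exercise = 0.826616; V(3,1) = max -> 1.201557
  V(3,2) = exp(-r*dt) * [p*0.000000 + (1-p)*0.000000] = 0.000000; exercise = 0.000000; V(3,2) = max -> 0.000000
  V(3,3) = exp(-r*dt) * [p*0.000000 + (1-p)*0.000000] = 0.000000; exercise = 0.000000; V(3,3) = max -> 0.000000
  V(2,0) = exp(-r*dt) * [p*4.435411 + (1-p)*1.201557] = 2.751871; exercise = 2.499842; V(2,0) = max -> 2.751871
  V(2,1) = exp(-r*dt) * [p*1.201557 + (1-p)*0.000000] = 0.577533; exercise = 0.000000; V(2,1) = max -> 0.577533
  V(2,2) = exp(-r*dt) * [p*0.000000 + (1-p)*0.000000] = 0.000000; exercise = 0.000000; V(2,2) = max -> 0.000000
  V(1,0) = exp(-r*dt) * [p*2.751871 + (1-p)*0.577533] = 1.620690; exercise = 0.826616; V(1,0) = max -> 1.620690
  V(1,1) = exp(-r*dt) * [p*0.577533 + (1-p)*0.000000] = 0.277593; exercise = 0.000000; V(1,1) = max -> 0.277593
  V(0,0) = exp(-r*dt) * [p*1.620690 + (1-p)*0.277593] = 0.922222; exercise = 0.000000; V(0,0) = max -> 0.922222


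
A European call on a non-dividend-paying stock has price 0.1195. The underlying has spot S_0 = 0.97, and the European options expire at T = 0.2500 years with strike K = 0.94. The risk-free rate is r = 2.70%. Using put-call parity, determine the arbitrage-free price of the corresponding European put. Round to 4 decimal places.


Answer: Put price = 0.0832

Derivation:
Put-call parity: C - P = S_0 * exp(-qT) - K * exp(-rT).
S_0 * exp(-qT) = 0.9700 * 1.00000000 = 0.97000000
K * exp(-rT) = 0.9400 * 0.99327273 = 0.93367637
P = C - S*exp(-qT) + K*exp(-rT)
P = 0.1195 - 0.97000000 + 0.93367637 = 0.0832


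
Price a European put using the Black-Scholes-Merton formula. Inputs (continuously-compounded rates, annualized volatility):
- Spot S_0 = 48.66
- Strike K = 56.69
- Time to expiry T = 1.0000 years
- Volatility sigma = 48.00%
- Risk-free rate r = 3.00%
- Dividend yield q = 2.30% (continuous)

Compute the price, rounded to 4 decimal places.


Answer: Price = 13.8930

Derivation:
d1 = (ln(S/K) + (r - q + 0.5*sigma^2) * T) / (sigma * sqrt(T)) = -0.06362602
d2 = d1 - sigma * sqrt(T) = -0.54362602
exp(-rT) = 0.97044553; exp(-qT) = 0.97726248
P = K * exp(-rT) * N(-d2) - S_0 * exp(-qT) * N(-d1)
N(-d1) = 0.52536599; N(-d2) = 0.70665058
P = 56.6900 * 0.97044553 * 0.70665058 - 48.6600 * 0.97726248 * 0.52536599 = 13.8930


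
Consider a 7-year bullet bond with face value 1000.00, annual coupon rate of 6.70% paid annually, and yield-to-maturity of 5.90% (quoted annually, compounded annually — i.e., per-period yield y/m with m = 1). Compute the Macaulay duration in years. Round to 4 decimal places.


Coupon per period c = face * coupon_rate / m = 67.000000
Periods per year m = 1; per-period yield y/m = 0.059000
Number of cashflows N = 7
Cashflows (t years, CF_t, discount factor 1/(1+y/m)^(m*t), PV):
  t = 1.0000: CF_t = 67.000000, DF = 0.944287, PV = 63.267233
  t = 2.0000: CF_t = 67.000000, DF = 0.891678, PV = 59.742430
  t = 3.0000: CF_t = 67.000000, DF = 0.842000, PV = 56.414004
  t = 4.0000: CF_t = 67.000000, DF = 0.795090, PV = 53.271014
  t = 5.0000: CF_t = 67.000000, DF = 0.750793, PV = 50.303129
  t = 6.0000: CF_t = 67.000000, DF = 0.708964, PV = 47.500594
  t = 7.0000: CF_t = 1067.000000, DF = 0.669466, PV = 714.319817
Price P = sum_t PV_t = 1044.818221
Macaulay numerator sum_t t * PV_t:
  t * PV_t at t = 1.0000: 63.267233
  t * PV_t at t = 2.0000: 119.484860
  t * PV_t at t = 3.0000: 169.242011
  t * PV_t at t = 4.0000: 213.084055
  t * PV_t at t = 5.0000: 251.515646
  t * PV_t at t = 6.0000: 285.003565
  t * PV_t at t = 7.0000: 5000.238719
Macaulay duration D = (sum_t t * PV_t) / P = 6101.836089 / 1044.818221 = 5.840093

Answer: Macaulay duration = 5.8401 years


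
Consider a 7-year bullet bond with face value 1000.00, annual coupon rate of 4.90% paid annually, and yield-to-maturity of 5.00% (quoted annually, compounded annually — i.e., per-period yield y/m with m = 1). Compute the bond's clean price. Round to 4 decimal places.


Coupon per period c = face * coupon_rate / m = 49.000000
Periods per year m = 1; per-period yield y/m = 0.050000
Number of cashflows N = 7
Cashflows (t years, CF_t, discount factor 1/(1+y/m)^(m*t), PV):
  t = 1.0000: CF_t = 49.000000, DF = 0.952381, PV = 46.666667
  t = 2.0000: CF_t = 49.000000, DF = 0.907029, PV = 44.444444
  t = 3.0000: CF_t = 49.000000, DF = 0.863838, PV = 42.328042
  t = 4.0000: CF_t = 49.000000, DF = 0.822702, PV = 40.312421
  t = 5.0000: CF_t = 49.000000, DF = 0.783526, PV = 38.392782
  t = 6.0000: CF_t = 49.000000, DF = 0.746215, PV = 36.564554
  t = 7.0000: CF_t = 1049.000000, DF = 0.710681, PV = 745.504715
Price P = sum_t PV_t = 994.213627

Answer: Price = 994.2136


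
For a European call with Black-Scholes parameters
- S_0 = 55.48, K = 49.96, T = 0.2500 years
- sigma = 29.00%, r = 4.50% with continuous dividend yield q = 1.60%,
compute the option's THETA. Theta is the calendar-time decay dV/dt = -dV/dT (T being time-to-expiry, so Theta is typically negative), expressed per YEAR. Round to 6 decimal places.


d1 = 0.8452580013; d2 = 0.7002580013
phi(d1) = 0.2791044826; exp(-qT) = 0.9960079893; exp(-rT) = 0.9888130446
Theta = -S*exp(-qT)*phi(d1)*sigma/(2*sqrt(T)) - r*K*exp(-rT)*N(d2) + q*S*exp(-qT)*N(d1)
N(d1) = 0.8010165977; N(d2) = 0.7581169024; sqrt(T) = 0.5000000000
Term 1 = -55.4800 * 0.9960079893 * 0.2791044826 * 0.2900 / (2 * 0.5000000000) = -4.4726414466
Term 2 = -0.0450 * 49.9600 * 0.9888130446 * 0.7581169024 = -1.6853313909
Term 3 = 0.0160 * 55.4800 * 0.9960079893 * 0.8010165977 = 0.7082079086
Theta = -4.4726414466 + (-1.6853313909) + (0.7082079086) = -5.449765

Answer: Theta = -5.449765


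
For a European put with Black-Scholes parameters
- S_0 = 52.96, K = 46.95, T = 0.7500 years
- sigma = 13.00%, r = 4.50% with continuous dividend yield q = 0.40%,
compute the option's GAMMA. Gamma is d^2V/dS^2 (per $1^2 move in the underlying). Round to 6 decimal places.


d1 = 1.3993301181; d2 = 1.2867468156
phi(d1) = 0.1498679175; exp(-qT) = 0.9970044955; exp(-rT) = 0.9668131777
Gamma = exp(-qT) * phi(d1) / (S * sigma * sqrt(T)) = 0.9970044955 * 0.1498679175 / (52.9600 * 0.1300 * 0.8660254038) = 0.025060

Answer: Gamma = 0.025060


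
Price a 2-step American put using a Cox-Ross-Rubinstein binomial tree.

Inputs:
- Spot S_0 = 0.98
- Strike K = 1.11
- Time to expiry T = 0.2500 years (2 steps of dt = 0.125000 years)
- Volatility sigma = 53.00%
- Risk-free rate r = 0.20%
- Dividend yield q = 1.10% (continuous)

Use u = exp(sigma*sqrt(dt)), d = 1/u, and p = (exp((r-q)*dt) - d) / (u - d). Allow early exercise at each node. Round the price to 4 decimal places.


dt = T/N = 0.125000
u = exp(sigma*sqrt(dt)) = 1.206089; d = 1/u = 0.829126
p = (exp((r-q)*dt) - d) / (u - d) = 0.450308
Discount per step: exp(-r*dt) = 0.999750
Stock lattice S(k, i) with i counting down-moves:
  k=0: S(0,0) = 0.9800
  k=1: S(1,0) = 1.1820; S(1,1) = 0.8125
  k=2: S(2,0) = 1.4256; S(2,1) = 0.9800; S(2,2) = 0.6737
Terminal payoffs V(N, i) = max(K - S_T, 0):
  V(2,0) = 0.000000; V(2,1) = 0.130000; V(2,2) = 0.436299
Backward induction: V(k, i) = exp(-r*dt) * [p * V(k+1, i) + (1-p) * V(k+1, i+1)]; then take max(V_cont, immediate exercise) for American.
  V(1,0) = exp(-r*dt) * [p*0.000000 + (1-p)*0.130000] = 0.071442; exercise = 0.000000; V(1,0) = max -> 0.071442
  V(1,1) = exp(-r*dt) * [p*0.130000 + (1-p)*0.436299] = 0.298296; exercise = 0.297457; V(1,1) = max -> 0.298296
  V(0,0) = exp(-r*dt) * [p*0.071442 + (1-p)*0.298296] = 0.196093; exercise = 0.130000; V(0,0) = max -> 0.196093

Answer: Price = V(0,0) = 0.1961


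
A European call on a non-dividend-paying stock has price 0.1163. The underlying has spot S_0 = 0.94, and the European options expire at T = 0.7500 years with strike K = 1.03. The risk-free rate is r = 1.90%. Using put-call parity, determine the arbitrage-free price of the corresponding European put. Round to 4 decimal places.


Answer: Put price = 0.1917

Derivation:
Put-call parity: C - P = S_0 * exp(-qT) - K * exp(-rT).
S_0 * exp(-qT) = 0.9400 * 1.00000000 = 0.94000000
K * exp(-rT) = 1.0300 * 0.98585105 = 1.01542658
P = C - S*exp(-qT) + K*exp(-rT)
P = 0.1163 - 0.94000000 + 1.01542658 = 0.1917


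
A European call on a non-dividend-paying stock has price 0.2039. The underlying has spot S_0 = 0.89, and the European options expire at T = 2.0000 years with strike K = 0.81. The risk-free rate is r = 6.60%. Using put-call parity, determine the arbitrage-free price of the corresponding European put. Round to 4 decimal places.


Put-call parity: C - P = S_0 * exp(-qT) - K * exp(-rT).
S_0 * exp(-qT) = 0.8900 * 1.00000000 = 0.89000000
K * exp(-rT) = 0.8100 * 0.87634100 = 0.70983621
P = C - S*exp(-qT) + K*exp(-rT)
P = 0.2039 - 0.89000000 + 0.70983621 = 0.0237

Answer: Put price = 0.0237


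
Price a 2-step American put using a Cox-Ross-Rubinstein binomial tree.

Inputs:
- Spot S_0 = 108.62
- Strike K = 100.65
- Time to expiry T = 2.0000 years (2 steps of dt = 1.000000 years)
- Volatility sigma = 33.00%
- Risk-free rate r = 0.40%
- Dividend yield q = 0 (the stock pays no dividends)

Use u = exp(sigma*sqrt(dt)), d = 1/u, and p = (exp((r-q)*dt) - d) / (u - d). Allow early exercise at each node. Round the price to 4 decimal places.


dt = T/N = 1.000000
u = exp(sigma*sqrt(dt)) = 1.390968; d = 1/u = 0.718924
p = (exp((r-q)*dt) - d) / (u - d) = 0.424205
Discount per step: exp(-r*dt) = 0.996008
Stock lattice S(k, i) with i counting down-moves:
  k=0: S(0,0) = 108.6200
  k=1: S(1,0) = 151.0870; S(1,1) = 78.0895
  k=2: S(2,0) = 210.1571; S(2,1) = 108.6200; S(2,2) = 56.1404
Terminal payoffs V(N, i) = max(K - S_T, 0):
  V(2,0) = 0.000000; V(2,1) = 0.000000; V(2,2) = 44.509608
Backward induction: V(k, i) = exp(-r*dt) * [p * V(k+1, i) + (1-p) * V(k+1, i+1)]; then take max(V_cont, immediate exercise) for American.
  V(1,0) = exp(-r*dt) * [p*0.000000 + (1-p)*0.000000] = 0.000000; exercise = 0.000000; V(1,0) = max -> 0.000000
  V(1,1) = exp(-r*dt) * [p*0.000000 + (1-p)*44.509608] = 25.526122; exercise = 22.560504; V(1,1) = max -> 25.526122
  V(0,0) = exp(-r*dt) * [p*0.000000 + (1-p)*25.526122] = 14.639151; exercise = 0.000000; V(0,0) = max -> 14.639151

Answer: Price = V(0,0) = 14.6392


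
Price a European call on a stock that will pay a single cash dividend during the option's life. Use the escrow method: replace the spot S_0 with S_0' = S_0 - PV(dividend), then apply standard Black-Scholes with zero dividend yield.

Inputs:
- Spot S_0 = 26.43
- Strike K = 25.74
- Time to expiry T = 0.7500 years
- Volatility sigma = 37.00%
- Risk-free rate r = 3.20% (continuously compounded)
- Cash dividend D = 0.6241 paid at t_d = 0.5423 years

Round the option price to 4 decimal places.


PV(D) = D * exp(-r * t_d) = 0.6241 * 0.98279611 = 0.61336305
S_0' = S_0 - PV(D) = 26.4300 - 0.61336305 = 25.81663695
d1 = (ln(S_0'/K) + (r + sigma^2/2)*T) / (sigma*sqrt(T)) = 0.24439213
d2 = d1 - sigma*sqrt(T) = -0.07603726
exp(-rT) = 0.97628571
N(d1) = 0.59653643; N(d2) = 0.46969473
C = S_0' * N(d1) - K * exp(-rT) * N(d2) = 25.81663695 * 0.59653643 - 25.7400 * 0.97628571 * 0.46969473 = 3.5973

Answer: Price = 3.5973


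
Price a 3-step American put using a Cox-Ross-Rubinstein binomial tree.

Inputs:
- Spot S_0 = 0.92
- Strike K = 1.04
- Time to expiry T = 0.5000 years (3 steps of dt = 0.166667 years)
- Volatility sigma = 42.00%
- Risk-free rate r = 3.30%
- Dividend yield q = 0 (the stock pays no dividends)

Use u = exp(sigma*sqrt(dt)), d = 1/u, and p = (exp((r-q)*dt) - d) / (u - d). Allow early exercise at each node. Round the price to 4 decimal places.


Answer: Price = V(0,0) = 0.1747

Derivation:
dt = T/N = 0.166667
u = exp(sigma*sqrt(dt)) = 1.187042; d = 1/u = 0.842430
p = (exp((r-q)*dt) - d) / (u - d) = 0.473243
Discount per step: exp(-r*dt) = 0.994515
Stock lattice S(k, i) with i counting down-moves:
  k=0: S(0,0) = 0.9200
  k=1: S(1,0) = 1.0921; S(1,1) = 0.7750
  k=2: S(2,0) = 1.2963; S(2,1) = 0.9200; S(2,2) = 0.6529
  k=3: S(3,0) = 1.5388; S(3,1) = 1.0921; S(3,2) = 0.7750; S(3,3) = 0.5500
Terminal payoffs V(N, i) = max(K - S_T, 0):
  V(3,0) = 0.000000; V(3,1) = 0.000000; V(3,2) = 0.264964; V(3,3) = 0.489966
Backward induction: V(k, i) = exp(-r*dt) * [p * V(k+1, i) + (1-p) * V(k+1, i+1)]; then take max(V_cont, immediate exercise) for American.
  V(2,0) = exp(-r*dt) * [p*0.000000 + (1-p)*0.000000] = 0.000000; exercise = 0.000000; V(2,0) = max -> 0.000000
  V(2,1) = exp(-r*dt) * [p*0.000000 + (1-p)*0.264964] = 0.138806; exercise = 0.120000; V(2,1) = max -> 0.138806
  V(2,2) = exp(-r*dt) * [p*0.264964 + (1-p)*0.489966] = 0.381382; exercise = 0.387086; V(2,2) = max -> 0.387086
  V(1,0) = exp(-r*dt) * [p*0.000000 + (1-p)*0.138806] = 0.072716; exercise = 0.000000; V(1,0) = max -> 0.072716
  V(1,1) = exp(-r*dt) * [p*0.138806 + (1-p)*0.387086] = 0.268111; exercise = 0.264964; V(1,1) = max -> 0.268111
  V(0,0) = exp(-r*dt) * [p*0.072716 + (1-p)*0.268111] = 0.174678; exercise = 0.120000; V(0,0) = max -> 0.174678


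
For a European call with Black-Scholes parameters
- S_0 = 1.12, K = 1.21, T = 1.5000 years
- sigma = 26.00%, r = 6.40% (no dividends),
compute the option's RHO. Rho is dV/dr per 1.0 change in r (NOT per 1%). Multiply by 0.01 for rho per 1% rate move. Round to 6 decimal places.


d1 = 0.2179679255; d2 = -0.1004657411
phi(d1) = 0.3895770788; exp(-qT) = 1.0000000000; exp(-rT) = 0.9084640161
N(d2) = 0.4599872899
Rho = K*T*exp(-rT)*N(d2) = 1.2100 * 1.5000 * 0.9084640161 * 0.4599872899 = 0.758456

Answer: Rho = 0.758456


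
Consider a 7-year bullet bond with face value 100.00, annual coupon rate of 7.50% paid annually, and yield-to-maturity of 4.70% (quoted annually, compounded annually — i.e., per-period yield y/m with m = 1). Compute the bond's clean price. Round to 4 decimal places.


Coupon per period c = face * coupon_rate / m = 7.500000
Periods per year m = 1; per-period yield y/m = 0.047000
Number of cashflows N = 7
Cashflows (t years, CF_t, discount factor 1/(1+y/m)^(m*t), PV):
  t = 1.0000: CF_t = 7.500000, DF = 0.955110, PV = 7.163324
  t = 2.0000: CF_t = 7.500000, DF = 0.912235, PV = 6.841761
  t = 3.0000: CF_t = 7.500000, DF = 0.871284, PV = 6.534633
  t = 4.0000: CF_t = 7.500000, DF = 0.832172, PV = 6.241293
  t = 5.0000: CF_t = 7.500000, DF = 0.794816, PV = 5.961120
  t = 6.0000: CF_t = 7.500000, DF = 0.759137, PV = 5.693524
  t = 7.0000: CF_t = 107.500000, DF = 0.725059, PV = 77.943821
Price P = sum_t PV_t = 116.379476

Answer: Price = 116.3795


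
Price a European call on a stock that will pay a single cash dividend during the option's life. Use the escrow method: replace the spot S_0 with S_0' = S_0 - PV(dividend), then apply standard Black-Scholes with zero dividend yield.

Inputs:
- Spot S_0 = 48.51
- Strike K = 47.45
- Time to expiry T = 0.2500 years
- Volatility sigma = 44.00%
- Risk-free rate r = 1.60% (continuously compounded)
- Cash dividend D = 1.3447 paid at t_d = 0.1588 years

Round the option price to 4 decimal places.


PV(D) = D * exp(-r * t_d) = 1.3447 * 0.99746243 = 1.34128772
S_0' = S_0 - PV(D) = 48.5100 - 1.34128772 = 47.16871228
d1 = (ln(S_0'/K) + (r + sigma^2/2)*T) / (sigma*sqrt(T)) = 0.10115578
d2 = d1 - sigma*sqrt(T) = -0.11884422
exp(-rT) = 0.99600799
N(d1) = 0.54028660; N(d2) = 0.45269939
C = S_0' * N(d1) - K * exp(-rT) * N(d2) = 47.16871228 * 0.54028660 - 47.4500 * 0.99600799 * 0.45269939 = 4.0898

Answer: Price = 4.0898


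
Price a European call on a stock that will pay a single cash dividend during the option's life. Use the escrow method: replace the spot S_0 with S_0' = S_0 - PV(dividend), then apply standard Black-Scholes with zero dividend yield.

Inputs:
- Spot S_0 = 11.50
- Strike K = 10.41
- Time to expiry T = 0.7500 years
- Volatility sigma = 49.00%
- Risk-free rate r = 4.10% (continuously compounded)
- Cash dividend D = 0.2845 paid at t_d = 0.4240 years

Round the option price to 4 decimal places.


Answer: Price = 2.4080

Derivation:
PV(D) = D * exp(-r * t_d) = 0.2845 * 0.98276623 = 0.27959699
S_0' = S_0 - PV(D) = 11.5000 - 0.27959699 = 11.22040301
d1 = (ln(S_0'/K) + (r + sigma^2/2)*T) / (sigma*sqrt(T)) = 0.46130153
d2 = d1 - sigma*sqrt(T) = 0.03694909
exp(-rT) = 0.96971797
N(d1) = 0.67770886; N(d2) = 0.51473720
C = S_0' * N(d1) - K * exp(-rT) * N(d2) = 11.22040301 * 0.67770886 - 10.4100 * 0.96971797 * 0.51473720 = 2.4080


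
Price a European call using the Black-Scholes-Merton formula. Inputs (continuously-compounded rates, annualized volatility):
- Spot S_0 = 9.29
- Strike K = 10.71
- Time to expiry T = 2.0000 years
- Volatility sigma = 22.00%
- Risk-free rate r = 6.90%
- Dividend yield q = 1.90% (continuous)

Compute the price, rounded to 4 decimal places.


Answer: Price = 0.9469

Derivation:
d1 = (ln(S/K) + (r - q + 0.5*sigma^2) * T) / (sigma * sqrt(T)) = 0.01980114
d2 = d1 - sigma * sqrt(T) = -0.29132585
exp(-rT) = 0.87109869; exp(-qT) = 0.96271294
C = S_0 * exp(-qT) * N(d1) - K * exp(-rT) * N(d2)
N(d1) = 0.50789899; N(d2) = 0.38540106
C = 9.2900 * 0.96271294 * 0.50789899 - 10.7100 * 0.87109869 * 0.38540106 = 0.9469


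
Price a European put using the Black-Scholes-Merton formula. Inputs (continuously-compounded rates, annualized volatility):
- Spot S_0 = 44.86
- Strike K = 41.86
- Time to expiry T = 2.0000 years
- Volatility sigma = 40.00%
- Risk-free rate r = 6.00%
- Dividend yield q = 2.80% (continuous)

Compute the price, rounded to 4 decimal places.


Answer: Price = 6.4496

Derivation:
d1 = (ln(S/K) + (r - q + 0.5*sigma^2) * T) / (sigma * sqrt(T)) = 0.51833722
d2 = d1 - sigma * sqrt(T) = -0.04734820
exp(-rT) = 0.88692044; exp(-qT) = 0.94553914
P = K * exp(-rT) * N(-d2) - S_0 * exp(-qT) * N(-d1)
N(-d1) = 0.30211150; N(-d2) = 0.51888214
P = 41.8600 * 0.88692044 * 0.51888214 - 44.8600 * 0.94553914 * 0.30211150 = 6.4496


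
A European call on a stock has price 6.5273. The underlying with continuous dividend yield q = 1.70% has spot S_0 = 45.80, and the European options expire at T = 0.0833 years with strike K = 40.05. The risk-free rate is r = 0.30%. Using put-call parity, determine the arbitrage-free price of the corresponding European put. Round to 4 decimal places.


Answer: Put price = 0.8321

Derivation:
Put-call parity: C - P = S_0 * exp(-qT) - K * exp(-rT).
S_0 * exp(-qT) = 45.8000 * 0.99858490 = 45.73518852
K * exp(-rT) = 40.0500 * 0.99975013 = 40.03999276
P = C - S*exp(-qT) + K*exp(-rT)
P = 6.5273 - 45.73518852 + 40.03999276 = 0.8321


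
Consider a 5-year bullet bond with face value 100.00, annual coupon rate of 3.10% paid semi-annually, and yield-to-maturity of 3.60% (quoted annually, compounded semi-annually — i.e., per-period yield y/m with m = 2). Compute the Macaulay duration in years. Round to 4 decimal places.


Answer: Macaulay duration = 4.6655 years

Derivation:
Coupon per period c = face * coupon_rate / m = 1.550000
Periods per year m = 2; per-period yield y/m = 0.018000
Number of cashflows N = 10
Cashflows (t years, CF_t, discount factor 1/(1+y/m)^(m*t), PV):
  t = 0.5000: CF_t = 1.550000, DF = 0.982318, PV = 1.522593
  t = 1.0000: CF_t = 1.550000, DF = 0.964949, PV = 1.495671
  t = 1.5000: CF_t = 1.550000, DF = 0.947887, PV = 1.469225
  t = 2.0000: CF_t = 1.550000, DF = 0.931127, PV = 1.443247
  t = 2.5000: CF_t = 1.550000, DF = 0.914663, PV = 1.417728
  t = 3.0000: CF_t = 1.550000, DF = 0.898490, PV = 1.392660
  t = 3.5000: CF_t = 1.550000, DF = 0.882603, PV = 1.368035
  t = 4.0000: CF_t = 1.550000, DF = 0.866997, PV = 1.343846
  t = 4.5000: CF_t = 1.550000, DF = 0.851667, PV = 1.320084
  t = 5.0000: CF_t = 101.550000, DF = 0.836608, PV = 84.957583
Price P = sum_t PV_t = 97.730672
Macaulay numerator sum_t t * PV_t:
  t * PV_t at t = 0.5000: 0.761297
  t * PV_t at t = 1.0000: 1.495671
  t * PV_t at t = 1.5000: 2.203838
  t * PV_t at t = 2.0000: 2.886493
  t * PV_t at t = 2.5000: 3.544319
  t * PV_t at t = 3.0000: 4.177979
  t * PV_t at t = 3.5000: 4.788123
  t * PV_t at t = 4.0000: 5.375384
  t * PV_t at t = 4.5000: 5.940380
  t * PV_t at t = 5.0000: 424.787914
Macaulay duration D = (sum_t t * PV_t) / P = 455.961398 / 97.730672 = 4.665489


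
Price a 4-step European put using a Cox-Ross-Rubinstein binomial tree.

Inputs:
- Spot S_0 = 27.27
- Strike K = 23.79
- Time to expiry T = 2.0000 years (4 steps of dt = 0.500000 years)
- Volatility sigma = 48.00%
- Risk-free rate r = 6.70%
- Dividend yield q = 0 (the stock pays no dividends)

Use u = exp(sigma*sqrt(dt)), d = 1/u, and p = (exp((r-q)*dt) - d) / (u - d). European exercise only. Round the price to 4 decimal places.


Answer: Price = V(0,0) = 3.6792

Derivation:
dt = T/N = 0.500000
u = exp(sigma*sqrt(dt)) = 1.404121; d = 1/u = 0.712189
p = (exp((r-q)*dt) - d) / (u - d) = 0.465188
Discount per step: exp(-r*dt) = 0.967055
Stock lattice S(k, i) with i counting down-moves:
  k=0: S(0,0) = 27.2700
  k=1: S(1,0) = 38.2904; S(1,1) = 19.4214
  k=2: S(2,0) = 53.7643; S(2,1) = 27.2700; S(2,2) = 13.8317
  k=3: S(3,0) = 75.4916; S(3,1) = 38.2904; S(3,2) = 19.4214; S(3,3) = 9.8508
  k=4: S(4,0) = 105.9993; S(4,1) = 53.7643; S(4,2) = 27.2700; S(4,3) = 13.8317; S(4,4) = 7.0156
Terminal payoffs V(N, i) = max(K - S_T, 0):
  V(4,0) = 0.000000; V(4,1) = 0.000000; V(4,2) = 0.000000; V(4,3) = 9.958277; V(4,4) = 16.774358
Backward induction: V(k, i) = exp(-r*dt) * [p * V(k+1, i) + (1-p) * V(k+1, i+1)].
  V(3,0) = exp(-r*dt) * [p*0.000000 + (1-p)*0.000000] = 0.000000
  V(3,1) = exp(-r*dt) * [p*0.000000 + (1-p)*0.000000] = 0.000000
  V(3,2) = exp(-r*dt) * [p*0.000000 + (1-p)*9.958277] = 5.150349
  V(3,3) = exp(-r*dt) * [p*9.958277 + (1-p)*16.774358] = 13.155429
  V(2,0) = exp(-r*dt) * [p*0.000000 + (1-p)*0.000000] = 0.000000
  V(2,1) = exp(-r*dt) * [p*0.000000 + (1-p)*5.150349] = 2.663723
  V(2,2) = exp(-r*dt) * [p*5.150349 + (1-p)*13.155429] = 9.120840
  V(1,0) = exp(-r*dt) * [p*0.000000 + (1-p)*2.663723] = 1.377658
  V(1,1) = exp(-r*dt) * [p*2.663723 + (1-p)*9.120840] = 5.915541
  V(0,0) = exp(-r*dt) * [p*1.377658 + (1-p)*5.915541] = 3.679231


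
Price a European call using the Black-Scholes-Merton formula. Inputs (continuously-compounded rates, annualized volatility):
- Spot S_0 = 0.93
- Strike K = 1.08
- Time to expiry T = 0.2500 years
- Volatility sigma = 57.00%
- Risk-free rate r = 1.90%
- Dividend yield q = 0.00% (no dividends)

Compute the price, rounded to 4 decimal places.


Answer: Price = 0.0554

Derivation:
d1 = (ln(S/K) + (r - q + 0.5*sigma^2) * T) / (sigma * sqrt(T)) = -0.36550608
d2 = d1 - sigma * sqrt(T) = -0.65050608
exp(-rT) = 0.99526126; exp(-qT) = 1.00000000
C = S_0 * exp(-qT) * N(d1) - K * exp(-rT) * N(d2)
N(d1) = 0.35736683; N(d2) = 0.25768269
C = 0.9300 * 1.00000000 * 0.35736683 - 1.0800 * 0.99526126 * 0.25768269 = 0.0554


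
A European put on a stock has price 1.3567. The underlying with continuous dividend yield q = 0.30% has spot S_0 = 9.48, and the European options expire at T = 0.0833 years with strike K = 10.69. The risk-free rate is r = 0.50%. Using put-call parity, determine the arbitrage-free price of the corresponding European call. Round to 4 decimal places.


Answer: Call price = 0.1488

Derivation:
Put-call parity: C - P = S_0 * exp(-qT) - K * exp(-rT).
S_0 * exp(-qT) = 9.4800 * 0.99975013 = 9.47763124
K * exp(-rT) = 10.6900 * 0.99958359 = 10.68554854
C = P + S*exp(-qT) - K*exp(-rT)
C = 1.3567 + 9.47763124 - 10.68554854 = 0.1488


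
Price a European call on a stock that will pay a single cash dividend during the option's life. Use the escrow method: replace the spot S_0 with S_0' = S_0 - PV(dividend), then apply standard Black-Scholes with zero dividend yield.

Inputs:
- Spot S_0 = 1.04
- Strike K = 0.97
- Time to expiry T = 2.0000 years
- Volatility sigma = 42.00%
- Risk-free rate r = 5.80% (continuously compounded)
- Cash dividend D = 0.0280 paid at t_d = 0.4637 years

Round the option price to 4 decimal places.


PV(D) = D * exp(-r * t_d) = 0.0280 * 0.97346384 = 0.02725699
S_0' = S_0 - PV(D) = 1.0400 - 0.02725699 = 1.01274301
d1 = (ln(S_0'/K) + (r + sigma^2/2)*T) / (sigma*sqrt(T)) = 0.56488018
d2 = d1 - sigma*sqrt(T) = -0.02908951
exp(-rT) = 0.89047522
N(d1) = 0.71392237; N(d2) = 0.48839660
C = S_0' * N(d1) - K * exp(-rT) * N(d2) = 1.01274301 * 0.71392237 - 0.9700 * 0.89047522 * 0.48839660 = 0.3012

Answer: Price = 0.3012


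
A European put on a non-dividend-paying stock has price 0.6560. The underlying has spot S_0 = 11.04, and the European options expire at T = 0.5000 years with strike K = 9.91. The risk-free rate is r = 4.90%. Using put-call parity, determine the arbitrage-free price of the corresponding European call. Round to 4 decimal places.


Answer: Call price = 2.0258

Derivation:
Put-call parity: C - P = S_0 * exp(-qT) - K * exp(-rT).
S_0 * exp(-qT) = 11.0400 * 1.00000000 = 11.04000000
K * exp(-rT) = 9.9100 * 0.97579769 = 9.67015510
C = P + S*exp(-qT) - K*exp(-rT)
C = 0.6560 + 11.04000000 - 9.67015510 = 2.0258


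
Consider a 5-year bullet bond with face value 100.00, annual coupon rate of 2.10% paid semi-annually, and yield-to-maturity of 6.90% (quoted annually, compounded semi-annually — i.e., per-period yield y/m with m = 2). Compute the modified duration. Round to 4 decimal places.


Coupon per period c = face * coupon_rate / m = 1.050000
Periods per year m = 2; per-period yield y/m = 0.034500
Number of cashflows N = 10
Cashflows (t years, CF_t, discount factor 1/(1+y/m)^(m*t), PV):
  t = 0.5000: CF_t = 1.050000, DF = 0.966651, PV = 1.014983
  t = 1.0000: CF_t = 1.050000, DF = 0.934413, PV = 0.981134
  t = 1.5000: CF_t = 1.050000, DF = 0.903251, PV = 0.948414
  t = 2.0000: CF_t = 1.050000, DF = 0.873128, PV = 0.916785
  t = 2.5000: CF_t = 1.050000, DF = 0.844010, PV = 0.886210
  t = 3.0000: CF_t = 1.050000, DF = 0.815863, PV = 0.856656
  t = 3.5000: CF_t = 1.050000, DF = 0.788654, PV = 0.828087
  t = 4.0000: CF_t = 1.050000, DF = 0.762353, PV = 0.800471
  t = 4.5000: CF_t = 1.050000, DF = 0.736929, PV = 0.773775
  t = 5.0000: CF_t = 101.050000, DF = 0.712353, PV = 71.983236
Price P = sum_t PV_t = 79.989750
First compute Macaulay numerator sum_t t * PV_t:
  t * PV_t at t = 0.5000: 0.507492
  t * PV_t at t = 1.0000: 0.981134
  t * PV_t at t = 1.5000: 1.422621
  t * PV_t at t = 2.0000: 1.833569
  t * PV_t at t = 2.5000: 2.215526
  t * PV_t at t = 3.0000: 2.569967
  t * PV_t at t = 3.5000: 2.898304
  t * PV_t at t = 4.0000: 3.201882
  t * PV_t at t = 4.5000: 3.481989
  t * PV_t at t = 5.0000: 359.916181
Macaulay duration D = 379.028664 / 79.989750 = 4.738465
Modified duration = D / (1 + y/m) = 4.738465 / (1 + 0.034500) = 4.580440

Answer: Modified duration = 4.5804


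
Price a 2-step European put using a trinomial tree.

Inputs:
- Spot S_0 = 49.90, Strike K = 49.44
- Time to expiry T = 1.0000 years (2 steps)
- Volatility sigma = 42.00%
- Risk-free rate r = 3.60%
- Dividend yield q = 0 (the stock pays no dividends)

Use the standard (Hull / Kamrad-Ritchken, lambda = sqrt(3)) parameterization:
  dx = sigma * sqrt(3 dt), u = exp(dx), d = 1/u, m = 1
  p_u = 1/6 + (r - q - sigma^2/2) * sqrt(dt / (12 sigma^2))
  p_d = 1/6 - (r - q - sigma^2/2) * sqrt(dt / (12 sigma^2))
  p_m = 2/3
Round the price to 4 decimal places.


Answer: Price = V(0,0) = 5.9670

Derivation:
dt = T/N = 0.500000; dx = sigma*sqrt(3*dt) = 0.514393
u = exp(dx) = 1.672623; d = 1/u = 0.597863
p_u = 0.141297, p_m = 0.666667, p_d = 0.192036
Discount per step: exp(-r*dt) = 0.982161
Stock lattice S(k, j) with j the centered position index:
  k=0: S(0,+0) = 49.9000
  k=1: S(1,-1) = 29.8334; S(1,+0) = 49.9000; S(1,+1) = 83.4639
  k=2: S(2,-2) = 17.8363; S(2,-1) = 29.8334; S(2,+0) = 49.9000; S(2,+1) = 83.4639; S(2,+2) = 139.6036
Terminal payoffs V(N, j) = max(K - S_T, 0):
  V(2,-2) = 31.603707; V(2,-1) = 19.606612; V(2,+0) = 0.000000; V(2,+1) = 0.000000; V(2,+2) = 0.000000
Backward induction: V(k, j) = exp(-r*dt) * [p_u * V(k+1, j+1) + p_m * V(k+1, j) + p_d * V(k+1, j-1)]
  V(1,-1) = exp(-r*dt) * [p_u*0.000000 + p_m*19.606612 + p_d*31.603707] = 18.798696
  V(1,+0) = exp(-r*dt) * [p_u*0.000000 + p_m*0.000000 + p_d*19.606612] = 3.698016
  V(1,+1) = exp(-r*dt) * [p_u*0.000000 + p_m*0.000000 + p_d*0.000000] = 0.000000
  V(0,+0) = exp(-r*dt) * [p_u*0.000000 + p_m*3.698016 + p_d*18.798696] = 5.966999


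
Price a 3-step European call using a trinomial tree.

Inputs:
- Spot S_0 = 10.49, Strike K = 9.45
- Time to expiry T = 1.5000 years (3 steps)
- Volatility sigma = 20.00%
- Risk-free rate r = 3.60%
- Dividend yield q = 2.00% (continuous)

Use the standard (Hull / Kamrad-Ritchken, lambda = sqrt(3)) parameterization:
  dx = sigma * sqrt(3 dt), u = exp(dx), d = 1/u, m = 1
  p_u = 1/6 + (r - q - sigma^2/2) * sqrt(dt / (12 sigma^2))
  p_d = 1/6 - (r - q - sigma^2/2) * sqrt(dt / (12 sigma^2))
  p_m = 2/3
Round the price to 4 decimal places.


Answer: Price = V(0,0) = 1.6985

Derivation:
dt = T/N = 0.500000; dx = sigma*sqrt(3*dt) = 0.244949
u = exp(dx) = 1.277556; d = 1/u = 0.782744
p_u = 0.162584, p_m = 0.666667, p_d = 0.170749
Discount per step: exp(-r*dt) = 0.982161
Stock lattice S(k, j) with j the centered position index:
  k=0: S(0,+0) = 10.4900
  k=1: S(1,-1) = 8.2110; S(1,+0) = 10.4900; S(1,+1) = 13.4016
  k=2: S(2,-2) = 6.4271; S(2,-1) = 8.2110; S(2,+0) = 10.4900; S(2,+1) = 13.4016; S(2,+2) = 17.1212
  k=3: S(3,-3) = 5.0308; S(3,-2) = 6.4271; S(3,-1) = 8.2110; S(3,+0) = 10.4900; S(3,+1) = 13.4016; S(3,+2) = 17.1212; S(3,+3) = 21.8734
Terminal payoffs V(N, j) = max(S_T - K, 0):
  V(3,-3) = 0.000000; V(3,-2) = 0.000000; V(3,-1) = 0.000000; V(3,+0) = 1.040000; V(3,+1) = 3.951564; V(3,+2) = 7.671250; V(3,+3) = 12.423358
Backward induction: V(k, j) = exp(-r*dt) * [p_u * V(k+1, j+1) + p_m * V(k+1, j) + p_d * V(k+1, j-1)]
  V(2,-2) = exp(-r*dt) * [p_u*0.000000 + p_m*0.000000 + p_d*0.000000] = 0.000000
  V(2,-1) = exp(-r*dt) * [p_u*1.040000 + p_m*0.000000 + p_d*0.000000] = 0.166071
  V(2,+0) = exp(-r*dt) * [p_u*3.951564 + p_m*1.040000 + p_d*0.000000] = 1.311966
  V(2,+1) = exp(-r*dt) * [p_u*7.671250 + p_m*3.951564 + p_d*1.040000] = 3.986767
  V(2,+2) = exp(-r*dt) * [p_u*12.423358 + p_m*7.671250 + p_d*3.951564] = 7.669434
  V(1,-1) = exp(-r*dt) * [p_u*1.311966 + p_m*0.166071 + p_d*0.000000] = 0.318239
  V(1,+0) = exp(-r*dt) * [p_u*3.986767 + p_m*1.311966 + p_d*0.166071] = 1.523514
  V(1,+1) = exp(-r*dt) * [p_u*7.669434 + p_m*3.986767 + p_d*1.311966] = 4.055137
  V(0,+0) = exp(-r*dt) * [p_u*4.055137 + p_m*1.523514 + p_d*0.318239] = 1.698467


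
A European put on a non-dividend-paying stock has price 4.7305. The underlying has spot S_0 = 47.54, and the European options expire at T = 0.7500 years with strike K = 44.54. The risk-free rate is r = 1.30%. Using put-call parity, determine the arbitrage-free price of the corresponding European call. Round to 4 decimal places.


Put-call parity: C - P = S_0 * exp(-qT) - K * exp(-rT).
S_0 * exp(-qT) = 47.5400 * 1.00000000 = 47.54000000
K * exp(-rT) = 44.5400 * 0.99029738 = 44.10784518
C = P + S*exp(-qT) - K*exp(-rT)
C = 4.7305 + 47.54000000 - 44.10784518 = 8.1627

Answer: Call price = 8.1627


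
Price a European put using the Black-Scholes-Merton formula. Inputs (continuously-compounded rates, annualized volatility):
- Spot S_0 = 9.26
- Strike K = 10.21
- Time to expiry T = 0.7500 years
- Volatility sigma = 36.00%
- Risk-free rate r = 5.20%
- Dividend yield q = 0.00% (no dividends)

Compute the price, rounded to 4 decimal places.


d1 = (ln(S/K) + (r - q + 0.5*sigma^2) * T) / (sigma * sqrt(T)) = -0.03227896
d2 = d1 - sigma * sqrt(T) = -0.34404810
exp(-rT) = 0.96175071; exp(-qT) = 1.00000000
P = K * exp(-rT) * N(-d2) - S_0 * exp(-qT) * N(-d1)
N(-d1) = 0.51287521; N(-d2) = 0.63459495
P = 10.2100 * 0.96175071 * 0.63459495 - 9.2600 * 1.00000000 * 0.51287521 = 1.4822

Answer: Price = 1.4822


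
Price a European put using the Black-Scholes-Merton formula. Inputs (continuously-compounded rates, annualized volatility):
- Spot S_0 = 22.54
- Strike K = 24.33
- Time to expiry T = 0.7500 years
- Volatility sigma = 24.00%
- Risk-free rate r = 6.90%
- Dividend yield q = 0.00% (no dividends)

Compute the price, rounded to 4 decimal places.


Answer: Price = 2.1836

Derivation:
d1 = (ln(S/K) + (r - q + 0.5*sigma^2) * T) / (sigma * sqrt(T)) = -0.01476404
d2 = d1 - sigma * sqrt(T) = -0.22261014
exp(-rT) = 0.94956623; exp(-qT) = 1.00000000
P = K * exp(-rT) * N(-d2) - S_0 * exp(-qT) * N(-d1)
N(-d1) = 0.50588979; N(-d2) = 0.58808053
P = 24.3300 * 0.94956623 * 0.58808053 - 22.5400 * 1.00000000 * 0.50588979 = 2.1836


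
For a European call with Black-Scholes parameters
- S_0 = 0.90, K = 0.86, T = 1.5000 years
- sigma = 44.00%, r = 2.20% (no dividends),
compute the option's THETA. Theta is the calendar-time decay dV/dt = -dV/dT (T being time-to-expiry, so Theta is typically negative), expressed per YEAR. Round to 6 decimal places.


d1 = 0.4150444630; d2 = -0.1238432804
phi(d1) = 0.3660192006; exp(-qT) = 1.0000000000; exp(-rT) = 0.9675385596
Theta = -S*exp(-qT)*phi(d1)*sigma/(2*sqrt(T)) - r*K*exp(-rT)*N(d2) + q*S*exp(-qT)*N(d1)
N(d1) = 0.6609453229; N(d2) = 0.4507196814; sqrt(T) = 1.2247448714
Term 1 = -0.9000 * 1.0000000000 * 0.3660192006 * 0.4400 / (2 * 1.2247448714) = -0.0591729783
Term 2 = -0.0220 * 0.8600 * 0.9675385596 * 0.4507196814 = -0.0082507977
Term 3 = 0 (no dividend yield, q = 0)
Theta = -0.0591729783 + (-0.0082507977) + (0.0000000000) = -0.067424

Answer: Theta = -0.067424


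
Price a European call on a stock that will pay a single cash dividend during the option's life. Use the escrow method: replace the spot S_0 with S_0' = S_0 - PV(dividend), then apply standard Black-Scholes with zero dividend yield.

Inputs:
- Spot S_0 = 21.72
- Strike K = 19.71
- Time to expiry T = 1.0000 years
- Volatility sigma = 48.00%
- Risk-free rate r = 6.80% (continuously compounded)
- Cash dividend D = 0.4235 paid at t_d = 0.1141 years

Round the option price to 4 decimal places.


Answer: Price = 5.3773

Derivation:
PV(D) = D * exp(-r * t_d) = 0.4235 * 0.99227122 = 0.42022686
S_0' = S_0 - PV(D) = 21.7200 - 0.42022686 = 21.29977314
d1 = (ln(S_0'/K) + (r + sigma^2/2)*T) / (sigma*sqrt(T)) = 0.54327146
d2 = d1 - sigma*sqrt(T) = 0.06327146
exp(-rT) = 0.93426047
N(d1) = 0.70652854; N(d2) = 0.52522483
C = S_0' * N(d1) - K * exp(-rT) * N(d2) = 21.29977314 * 0.70652854 - 19.7100 * 0.93426047 * 0.52522483 = 5.3773


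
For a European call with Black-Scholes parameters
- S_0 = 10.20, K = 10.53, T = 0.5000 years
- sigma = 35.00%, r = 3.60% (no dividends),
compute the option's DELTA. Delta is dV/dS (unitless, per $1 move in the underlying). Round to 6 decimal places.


Answer: Delta = 0.527035

Derivation:
d1 = 0.0678191938; d2 = -0.1796681796
phi(d1) = 0.3980258784; exp(-qT) = 1.0000000000; exp(-rT) = 0.9821610324
N(d1) = 0.5270352178
Delta = exp(-qT) * N(d1) = 1.0000000000 * 0.5270352178 = 0.527035


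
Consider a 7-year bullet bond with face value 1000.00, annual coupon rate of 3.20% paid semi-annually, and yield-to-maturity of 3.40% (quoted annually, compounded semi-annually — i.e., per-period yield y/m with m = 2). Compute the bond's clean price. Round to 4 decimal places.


Answer: Price = 987.6342

Derivation:
Coupon per period c = face * coupon_rate / m = 16.000000
Periods per year m = 2; per-period yield y/m = 0.017000
Number of cashflows N = 14
Cashflows (t years, CF_t, discount factor 1/(1+y/m)^(m*t), PV):
  t = 0.5000: CF_t = 16.000000, DF = 0.983284, PV = 15.732547
  t = 1.0000: CF_t = 16.000000, DF = 0.966848, PV = 15.469564
  t = 1.5000: CF_t = 16.000000, DF = 0.950686, PV = 15.210977
  t = 2.0000: CF_t = 16.000000, DF = 0.934795, PV = 14.956713
  t = 2.5000: CF_t = 16.000000, DF = 0.919169, PV = 14.706699
  t = 3.0000: CF_t = 16.000000, DF = 0.903804, PV = 14.460865
  t = 3.5000: CF_t = 16.000000, DF = 0.888696, PV = 14.219139
  t = 4.0000: CF_t = 16.000000, DF = 0.873841, PV = 13.981455
  t = 4.5000: CF_t = 16.000000, DF = 0.859234, PV = 13.747743
  t = 5.0000: CF_t = 16.000000, DF = 0.844871, PV = 13.517938
  t = 5.5000: CF_t = 16.000000, DF = 0.830748, PV = 13.291975
  t = 6.0000: CF_t = 16.000000, DF = 0.816862, PV = 13.069788
  t = 6.5000: CF_t = 16.000000, DF = 0.803207, PV = 12.851316
  t = 7.0000: CF_t = 1016.000000, DF = 0.789781, PV = 802.417454
Price P = sum_t PV_t = 987.634174


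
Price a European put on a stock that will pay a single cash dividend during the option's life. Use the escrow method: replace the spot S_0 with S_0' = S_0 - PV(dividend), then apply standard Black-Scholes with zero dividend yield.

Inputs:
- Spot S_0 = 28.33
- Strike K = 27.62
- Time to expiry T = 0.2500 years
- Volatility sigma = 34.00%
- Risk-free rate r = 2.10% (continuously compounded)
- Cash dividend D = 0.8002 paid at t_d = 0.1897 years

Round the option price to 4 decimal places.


PV(D) = D * exp(-r * t_d) = 0.8002 * 0.99602422 = 0.79701858
S_0' = S_0 - PV(D) = 28.3300 - 0.79701858 = 27.53298142
d1 = (ln(S_0'/K) + (r + sigma^2/2)*T) / (sigma*sqrt(T)) = 0.09732037
d2 = d1 - sigma*sqrt(T) = -0.07267963
exp(-rT) = 0.99476376
N(-d1) = 0.46123599; N(-d2) = 0.52896947
P = K * exp(-rT) * N(-d2) - S_0' * N(-d1) = 27.6200 * 0.99476376 * 0.52896947 - 27.53298142 * 0.46123599 = 1.8344

Answer: Price = 1.8344


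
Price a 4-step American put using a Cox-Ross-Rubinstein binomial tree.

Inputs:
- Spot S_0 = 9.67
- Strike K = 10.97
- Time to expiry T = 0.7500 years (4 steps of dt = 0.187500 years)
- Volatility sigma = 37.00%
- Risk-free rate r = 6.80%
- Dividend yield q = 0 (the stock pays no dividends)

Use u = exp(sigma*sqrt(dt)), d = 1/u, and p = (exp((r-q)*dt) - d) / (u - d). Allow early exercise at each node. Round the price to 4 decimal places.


Answer: Price = V(0,0) = 1.8523

Derivation:
dt = T/N = 0.187500
u = exp(sigma*sqrt(dt)) = 1.173763; d = 1/u = 0.851961
p = (exp((r-q)*dt) - d) / (u - d) = 0.499906
Discount per step: exp(-r*dt) = 0.987331
Stock lattice S(k, i) with i counting down-moves:
  k=0: S(0,0) = 9.6700
  k=1: S(1,0) = 11.3503; S(1,1) = 8.2385
  k=2: S(2,0) = 13.3225; S(2,1) = 9.6700; S(2,2) = 7.0188
  k=3: S(3,0) = 15.6375; S(3,1) = 11.3503; S(3,2) = 8.2385; S(3,3) = 5.9798
  k=4: S(4,0) = 18.3547; S(4,1) = 13.3225; S(4,2) = 9.6700; S(4,3) = 7.0188; S(4,4) = 5.0945
Terminal payoffs V(N, i) = max(K - S_T, 0):
  V(4,0) = 0.000000; V(4,1) = 0.000000; V(4,2) = 1.300000; V(4,3) = 3.951153; V(4,4) = 5.875459
Backward induction: V(k, i) = exp(-r*dt) * [p * V(k+1, i) + (1-p) * V(k+1, i+1)]; then take max(V_cont, immediate exercise) for American.
  V(3,0) = exp(-r*dt) * [p*0.000000 + (1-p)*0.000000] = 0.000000; exercise = 0.000000; V(3,0) = max -> 0.000000
  V(3,1) = exp(-r*dt) * [p*0.000000 + (1-p)*1.300000] = 0.641886; exercise = 0.000000; V(3,1) = max -> 0.641886
  V(3,2) = exp(-r*dt) * [p*1.300000 + (1-p)*3.951153] = 2.592559; exercise = 2.731539; V(3,2) = max -> 2.731539
  V(3,3) = exp(-r*dt) * [p*3.951153 + (1-p)*5.875459] = 4.851238; exercise = 4.990217; V(3,3) = max -> 4.990217
  V(2,0) = exp(-r*dt) * [p*0.000000 + (1-p)*0.641886] = 0.316936; exercise = 0.000000; V(2,0) = max -> 0.316936
  V(2,1) = exp(-r*dt) * [p*0.641886 + (1-p)*2.731539] = 1.665537; exercise = 1.300000; V(2,1) = max -> 1.665537
  V(2,2) = exp(-r*dt) * [p*2.731539 + (1-p)*4.990217] = 3.812174; exercise = 3.951153; V(2,2) = max -> 3.951153
  V(1,0) = exp(-r*dt) * [p*0.316936 + (1-p)*1.665537] = 0.978804; exercise = 0.000000; V(1,0) = max -> 0.978804
  V(1,1) = exp(-r*dt) * [p*1.665537 + (1-p)*3.951153] = 2.772978; exercise = 2.731539; V(1,1) = max -> 2.772978
  V(0,0) = exp(-r*dt) * [p*0.978804 + (1-p)*2.772978] = 1.852291; exercise = 1.300000; V(0,0) = max -> 1.852291
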